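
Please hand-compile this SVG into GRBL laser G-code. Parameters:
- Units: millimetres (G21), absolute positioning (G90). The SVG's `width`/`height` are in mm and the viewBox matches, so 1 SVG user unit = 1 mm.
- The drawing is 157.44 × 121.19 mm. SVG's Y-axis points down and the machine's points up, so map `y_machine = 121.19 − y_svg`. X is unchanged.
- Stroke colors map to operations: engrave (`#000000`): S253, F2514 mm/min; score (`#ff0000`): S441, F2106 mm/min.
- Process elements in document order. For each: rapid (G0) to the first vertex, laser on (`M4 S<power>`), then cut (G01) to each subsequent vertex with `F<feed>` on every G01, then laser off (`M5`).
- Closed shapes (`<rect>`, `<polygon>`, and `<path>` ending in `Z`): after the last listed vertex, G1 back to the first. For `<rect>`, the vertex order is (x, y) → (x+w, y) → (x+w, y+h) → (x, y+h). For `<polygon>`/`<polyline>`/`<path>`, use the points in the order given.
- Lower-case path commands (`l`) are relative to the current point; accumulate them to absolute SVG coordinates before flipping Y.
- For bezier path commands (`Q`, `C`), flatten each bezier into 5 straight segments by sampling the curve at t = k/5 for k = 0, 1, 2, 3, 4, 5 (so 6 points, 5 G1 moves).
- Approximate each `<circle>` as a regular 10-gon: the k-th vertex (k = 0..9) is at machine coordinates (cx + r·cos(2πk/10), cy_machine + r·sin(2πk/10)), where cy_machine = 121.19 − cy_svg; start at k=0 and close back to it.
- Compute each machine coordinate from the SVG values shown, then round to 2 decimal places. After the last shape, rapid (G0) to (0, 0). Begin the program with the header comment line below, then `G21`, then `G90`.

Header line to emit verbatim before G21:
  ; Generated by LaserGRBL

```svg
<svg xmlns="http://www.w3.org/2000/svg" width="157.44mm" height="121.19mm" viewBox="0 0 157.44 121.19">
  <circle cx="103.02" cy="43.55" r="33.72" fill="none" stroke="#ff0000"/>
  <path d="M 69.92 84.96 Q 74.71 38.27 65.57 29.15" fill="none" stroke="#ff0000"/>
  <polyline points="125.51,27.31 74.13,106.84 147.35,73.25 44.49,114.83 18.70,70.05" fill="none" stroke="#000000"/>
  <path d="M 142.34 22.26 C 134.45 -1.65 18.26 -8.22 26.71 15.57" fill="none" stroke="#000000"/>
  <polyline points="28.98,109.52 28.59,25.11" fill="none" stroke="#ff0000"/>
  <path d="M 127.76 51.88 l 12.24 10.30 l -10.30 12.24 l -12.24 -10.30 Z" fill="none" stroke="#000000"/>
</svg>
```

viewBox `0 0 157.44 121.19` with mm width/height → 1 unit = 1 mm. Flip: y_m = 121.19 − y_svg.

**Shape 1** — `<circle>` circle, stroke `#ff0000` → score (S441, F2106). Machine vertices: (136.74,77.64) → (130.30,97.46) → (113.44,109.71) → (92.60,109.71) → (75.74,97.46) → (69.30,77.64) → (75.74,57.82) → (92.60,45.57) → (113.44,45.57) → (130.30,57.82) → (136.74,77.64). Closed: final G1 returns to the first vertex.

**Shape 2** — `<path>` quadratic bezier, stroke `#ff0000` → score (S441, F2106). Control points (SVG): P0=(69.92,84.96), P1=(74.71,38.27), P2=(65.57,29.15); sampled at t=k/5. Machine vertices: (69.92,36.23) → (71.28,53.40) → (71.52,67.57) → (70.65,78.73) → (68.67,86.89) → (65.57,92.04). Open path.

**Shape 3** — `<polyline>` open polyline, stroke `#000000` → engrave (S253, F2514). Machine vertices: (125.51,93.88) → (74.13,14.35) → (147.35,47.94) → (44.49,6.36) → (18.70,51.14). Open path.

**Shape 4** — `<path>` cubic bezier, stroke `#000000` → engrave (S253, F2514). Control points (SVG): P0=(142.34,22.26), P1=(134.45,-1.65), P2=(18.26,-8.22), P3=(26.71,15.57); sampled at t=k/5. Machine vertices: (142.34,98.93) → (126.47,111.09) → (95.80,118.47) → (61.49,120.43) → (34.73,116.35) → (26.71,105.62). Open path.

**Shape 5** — `<polyline>` line segment, stroke `#ff0000` → score (S441, F2106). Machine vertices: (28.98,11.67) → (28.59,96.08). Open path.

**Shape 6** — `<path>` regular polygon, stroke `#000000` → engrave (S253, F2514). Machine vertices: (127.76,69.31) → (140.00,59.01) → (129.70,46.77) → (117.46,57.07) → (127.76,69.31). Closed: final G1 returns to the first vertex.

; Generated by LaserGRBL
G21
G90
G0 X136.74 Y77.64
M4 S441
G01 X130.30 Y97.46 F2106
G01 X113.44 Y109.71 F2106
G01 X92.60 Y109.71 F2106
G01 X75.74 Y97.46 F2106
G01 X69.30 Y77.64 F2106
G01 X75.74 Y57.82 F2106
G01 X92.60 Y45.57 F2106
G01 X113.44 Y45.57 F2106
G01 X130.30 Y57.82 F2106
G01 X136.74 Y77.64 F2106
M5
G0 X69.92 Y36.23
M4 S441
G01 X71.28 Y53.40 F2106
G01 X71.52 Y67.57 F2106
G01 X70.65 Y78.73 F2106
G01 X68.67 Y86.89 F2106
G01 X65.57 Y92.04 F2106
M5
G0 X125.51 Y93.88
M4 S253
G01 X74.13 Y14.35 F2514
G01 X147.35 Y47.94 F2514
G01 X44.49 Y6.36 F2514
G01 X18.70 Y51.14 F2514
M5
G0 X142.34 Y98.93
M4 S253
G01 X126.47 Y111.09 F2514
G01 X95.80 Y118.47 F2514
G01 X61.49 Y120.43 F2514
G01 X34.73 Y116.35 F2514
G01 X26.71 Y105.62 F2514
M5
G0 X28.98 Y11.67
M4 S441
G01 X28.59 Y96.08 F2106
M5
G0 X127.76 Y69.31
M4 S253
G01 X140.00 Y59.01 F2514
G01 X129.70 Y46.77 F2514
G01 X117.46 Y57.07 F2514
G01 X127.76 Y69.31 F2514
M5
G0 X0.00 Y0.00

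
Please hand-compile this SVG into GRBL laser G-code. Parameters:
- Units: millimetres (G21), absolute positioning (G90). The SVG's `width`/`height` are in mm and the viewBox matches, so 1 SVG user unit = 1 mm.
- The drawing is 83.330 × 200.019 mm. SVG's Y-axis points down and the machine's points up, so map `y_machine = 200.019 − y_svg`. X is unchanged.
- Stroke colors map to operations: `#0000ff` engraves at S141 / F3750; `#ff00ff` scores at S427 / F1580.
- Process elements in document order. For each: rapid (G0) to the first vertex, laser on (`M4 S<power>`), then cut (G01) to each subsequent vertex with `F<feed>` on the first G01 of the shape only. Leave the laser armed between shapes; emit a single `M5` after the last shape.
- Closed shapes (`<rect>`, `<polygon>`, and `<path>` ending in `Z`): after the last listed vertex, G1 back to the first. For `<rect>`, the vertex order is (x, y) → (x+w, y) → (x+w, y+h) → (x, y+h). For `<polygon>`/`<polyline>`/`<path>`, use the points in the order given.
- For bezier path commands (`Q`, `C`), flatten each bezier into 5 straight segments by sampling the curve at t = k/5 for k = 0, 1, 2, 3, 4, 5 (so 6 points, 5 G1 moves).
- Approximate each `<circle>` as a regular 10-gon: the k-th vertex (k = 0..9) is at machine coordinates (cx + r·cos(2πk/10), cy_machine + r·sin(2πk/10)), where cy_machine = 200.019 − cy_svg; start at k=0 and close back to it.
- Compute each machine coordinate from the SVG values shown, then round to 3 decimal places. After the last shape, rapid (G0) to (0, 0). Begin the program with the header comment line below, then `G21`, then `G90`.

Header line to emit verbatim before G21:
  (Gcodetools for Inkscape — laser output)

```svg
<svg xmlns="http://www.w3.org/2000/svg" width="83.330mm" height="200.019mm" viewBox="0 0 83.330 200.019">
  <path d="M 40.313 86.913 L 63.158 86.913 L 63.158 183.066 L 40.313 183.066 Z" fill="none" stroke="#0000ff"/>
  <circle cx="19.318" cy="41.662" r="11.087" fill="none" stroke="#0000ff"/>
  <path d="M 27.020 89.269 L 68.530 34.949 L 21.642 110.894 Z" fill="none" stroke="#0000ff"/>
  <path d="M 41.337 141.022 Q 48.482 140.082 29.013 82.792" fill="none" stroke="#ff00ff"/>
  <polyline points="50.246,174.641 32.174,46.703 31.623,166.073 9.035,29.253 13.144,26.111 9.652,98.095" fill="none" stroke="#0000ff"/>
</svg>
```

Since the viewBox matches the mm dimensions, user units are millimetres directly. The only transform is the Y-flip y_m = 200.019 − y_svg.

Shape 1 is a rectangle drawn with `<path>`. Its stroke #0000ff means engrave at S141, F3750. After flipping Y the toolpath is (40.313,113.106) → (63.158,113.106) → (63.158,16.953) → (40.313,16.953) → (40.313,113.106), returning to the start.

Shape 2 is a circle drawn with `<circle>`. Its stroke #0000ff means engrave at S141, F3750. After flipping Y the toolpath is (30.405,158.357) → (28.288,164.874) → (22.744,168.901) → (15.892,168.901) → (10.348,164.874) → (8.231,158.357) → (10.348,151.840) → (15.892,147.813) → (22.744,147.813) → (28.288,151.840) → (30.405,158.357), returning to the start.

Shape 3 is a closed polygon drawn with `<path>`. Its stroke #0000ff means engrave at S141, F3750. After flipping Y the toolpath is (27.020,110.750) → (68.530,165.070) → (21.642,89.125) → (27.020,110.750), returning to the start.

Shape 4 is a quadratic bezier drawn with `<path>`. Its stroke #ff00ff means score at S427, F1580. After flipping Y the toolpath is (41.337,58.997) → (43.130,61.627) → (42.795,68.765) → (40.330,80.411) → (35.736,96.565) → (29.013,117.227).

Shape 5 is a open polyline drawn with `<polyline>`. Its stroke #0000ff means engrave at S141, F3750. After flipping Y the toolpath is (50.246,25.378) → (32.174,153.316) → (31.623,33.946) → (9.035,170.766) → (13.144,173.908) → (9.652,101.924).

(Gcodetools for Inkscape — laser output)
G21
G90
G0 X40.313 Y113.106
M4 S141
G01 X63.158 Y113.106 F3750
G01 X63.158 Y16.953
G01 X40.313 Y16.953
G01 X40.313 Y113.106
G0 X30.405 Y158.357
M4 S141
G01 X28.288 Y164.874 F3750
G01 X22.744 Y168.901
G01 X15.892 Y168.901
G01 X10.348 Y164.874
G01 X8.231 Y158.357
G01 X10.348 Y151.840
G01 X15.892 Y147.813
G01 X22.744 Y147.813
G01 X28.288 Y151.840
G01 X30.405 Y158.357
G0 X27.020 Y110.750
M4 S141
G01 X68.530 Y165.070 F3750
G01 X21.642 Y89.125
G01 X27.020 Y110.750
G0 X41.337 Y58.997
M4 S427
G01 X43.130 Y61.627 F1580
G01 X42.795 Y68.765
G01 X40.330 Y80.411
G01 X35.736 Y96.565
G01 X29.013 Y117.227
G0 X50.246 Y25.378
M4 S141
G01 X32.174 Y153.316 F3750
G01 X31.623 Y33.946
G01 X9.035 Y170.766
G01 X13.144 Y173.908
G01 X9.652 Y101.924
M5
G0 X0.000 Y0.000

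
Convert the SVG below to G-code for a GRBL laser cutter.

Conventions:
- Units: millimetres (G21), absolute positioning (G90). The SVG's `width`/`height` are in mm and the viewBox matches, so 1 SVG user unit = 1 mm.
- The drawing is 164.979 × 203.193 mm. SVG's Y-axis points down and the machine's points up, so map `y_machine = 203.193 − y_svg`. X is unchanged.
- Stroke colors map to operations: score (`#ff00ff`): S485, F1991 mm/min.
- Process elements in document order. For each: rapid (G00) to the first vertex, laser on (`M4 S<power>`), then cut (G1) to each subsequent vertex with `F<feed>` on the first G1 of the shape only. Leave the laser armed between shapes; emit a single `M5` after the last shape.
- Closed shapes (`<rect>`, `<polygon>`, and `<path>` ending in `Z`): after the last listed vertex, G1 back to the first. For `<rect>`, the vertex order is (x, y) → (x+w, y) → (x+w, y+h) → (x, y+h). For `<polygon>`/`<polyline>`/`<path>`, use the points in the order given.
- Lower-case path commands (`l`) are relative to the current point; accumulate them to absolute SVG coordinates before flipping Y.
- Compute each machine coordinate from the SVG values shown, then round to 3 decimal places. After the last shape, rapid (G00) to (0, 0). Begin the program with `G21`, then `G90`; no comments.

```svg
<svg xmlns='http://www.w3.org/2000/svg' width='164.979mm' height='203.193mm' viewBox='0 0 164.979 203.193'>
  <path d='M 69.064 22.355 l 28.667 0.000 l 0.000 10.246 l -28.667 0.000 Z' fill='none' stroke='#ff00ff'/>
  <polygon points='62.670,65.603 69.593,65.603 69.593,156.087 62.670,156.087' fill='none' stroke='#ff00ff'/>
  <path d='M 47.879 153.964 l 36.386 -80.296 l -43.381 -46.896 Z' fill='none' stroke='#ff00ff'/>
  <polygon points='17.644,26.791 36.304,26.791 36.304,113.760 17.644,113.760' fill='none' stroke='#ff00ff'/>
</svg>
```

viewBox `0 0 164.979 203.193` with mm width/height → 1 unit = 1 mm. Flip: y_m = 203.193 − y_svg.

**Shape 1** — `<path>` rectangle, stroke `#ff00ff` → score (S485, F1991). Machine vertices: (69.064,180.838) → (97.731,180.838) → (97.731,170.592) → (69.064,170.592) → (69.064,180.838). Closed: final G1 returns to the first vertex.

**Shape 2** — `<polygon>` rectangle, stroke `#ff00ff` → score (S485, F1991). Machine vertices: (62.670,137.590) → (69.593,137.590) → (69.593,47.106) → (62.670,47.106) → (62.670,137.590). Closed: final G1 returns to the first vertex.

**Shape 3** — `<path>` closed polygon, stroke `#ff00ff` → score (S485, F1991). Machine vertices: (47.879,49.229) → (84.265,129.525) → (40.884,176.421) → (47.879,49.229). Closed: final G1 returns to the first vertex.

**Shape 4** — `<polygon>` rectangle, stroke `#ff00ff` → score (S485, F1991). Machine vertices: (17.644,176.402) → (36.304,176.402) → (36.304,89.433) → (17.644,89.433) → (17.644,176.402). Closed: final G1 returns to the first vertex.

G21
G90
G00 X69.064 Y180.838
M4 S485
G1 X97.731 Y180.838 F1991
G1 X97.731 Y170.592
G1 X69.064 Y170.592
G1 X69.064 Y180.838
G00 X62.670 Y137.590
M4 S485
G1 X69.593 Y137.590 F1991
G1 X69.593 Y47.106
G1 X62.670 Y47.106
G1 X62.670 Y137.590
G00 X47.879 Y49.229
M4 S485
G1 X84.265 Y129.525 F1991
G1 X40.884 Y176.421
G1 X47.879 Y49.229
G00 X17.644 Y176.402
M4 S485
G1 X36.304 Y176.402 F1991
G1 X36.304 Y89.433
G1 X17.644 Y89.433
G1 X17.644 Y176.402
M5
G00 X0.000 Y0.000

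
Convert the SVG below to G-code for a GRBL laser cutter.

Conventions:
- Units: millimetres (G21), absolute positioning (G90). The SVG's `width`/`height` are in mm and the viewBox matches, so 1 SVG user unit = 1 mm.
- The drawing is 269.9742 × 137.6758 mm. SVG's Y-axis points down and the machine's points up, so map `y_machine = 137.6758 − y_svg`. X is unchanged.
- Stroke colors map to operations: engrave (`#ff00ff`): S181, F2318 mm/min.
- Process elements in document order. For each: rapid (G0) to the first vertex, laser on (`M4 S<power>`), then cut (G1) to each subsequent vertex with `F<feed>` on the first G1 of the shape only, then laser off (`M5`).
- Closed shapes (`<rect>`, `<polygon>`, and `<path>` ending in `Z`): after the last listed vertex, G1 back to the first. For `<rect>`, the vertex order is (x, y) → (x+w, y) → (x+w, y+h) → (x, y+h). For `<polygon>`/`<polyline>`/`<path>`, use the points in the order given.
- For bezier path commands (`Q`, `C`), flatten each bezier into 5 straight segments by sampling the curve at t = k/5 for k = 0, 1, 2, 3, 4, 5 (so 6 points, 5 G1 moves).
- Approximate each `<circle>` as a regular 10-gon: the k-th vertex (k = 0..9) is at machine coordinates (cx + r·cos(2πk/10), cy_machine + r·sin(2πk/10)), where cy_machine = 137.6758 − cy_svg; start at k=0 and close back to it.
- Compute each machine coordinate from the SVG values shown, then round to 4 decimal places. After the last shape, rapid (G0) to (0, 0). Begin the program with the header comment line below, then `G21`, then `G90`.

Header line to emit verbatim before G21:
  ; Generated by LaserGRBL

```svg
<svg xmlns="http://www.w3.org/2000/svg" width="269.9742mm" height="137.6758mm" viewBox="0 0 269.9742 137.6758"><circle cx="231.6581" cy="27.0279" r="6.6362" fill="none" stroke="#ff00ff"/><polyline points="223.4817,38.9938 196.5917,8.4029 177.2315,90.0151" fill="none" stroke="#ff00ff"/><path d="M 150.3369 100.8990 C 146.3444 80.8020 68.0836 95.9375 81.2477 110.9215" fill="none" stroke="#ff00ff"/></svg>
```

; Generated by LaserGRBL
G21
G90
G0 X238.2943 Y110.6479
M4 S181
G1 X237.0269 Y114.5486 F2318
G1 X233.7088 Y116.9593
G1 X229.6074 Y116.9593
G1 X226.2893 Y114.5486
G1 X225.0219 Y110.6479
G1 X226.2893 Y106.7472
G1 X229.6074 Y104.3365
G1 X233.7088 Y104.3365
G1 X237.0269 Y106.7472
G1 X238.2943 Y110.6479
M5
G0 X223.4817 Y98.6820
M4 S181
G1 X196.5917 Y129.2729 F2318
G1 X177.2315 Y47.6607
M5
G0 X150.3369 Y36.7768
M4 S181
G1 X140.3547 Y44.8902 F2318
G1 X120.5015 Y46.2462
G1 X98.7304 Y42.5432
G1 X82.9947 Y35.4798
G1 X81.2477 Y26.7543
M5
G0 X0.0000 Y0.0000

viewBox `0 0 269.9742 137.6758` with mm width/height → 1 unit = 1 mm. Flip: y_m = 137.6758 − y_svg.

**Shape 1** — `<circle>` circle, stroke `#ff00ff` → engrave (S181, F2318). Machine vertices: (238.2943,110.6479) → (237.0269,114.5486) → (233.7088,116.9593) → (229.6074,116.9593) → (226.2893,114.5486) → (225.0219,110.6479) → (226.2893,106.7472) → (229.6074,104.3365) → (233.7088,104.3365) → (237.0269,106.7472) → (238.2943,110.6479). Closed: final G1 returns to the first vertex.

**Shape 2** — `<polyline>` open polyline, stroke `#ff00ff` → engrave (S181, F2318). Machine vertices: (223.4817,98.6820) → (196.5917,129.2729) → (177.2315,47.6607). Open path.

**Shape 3** — `<path>` cubic bezier, stroke `#ff00ff` → engrave (S181, F2318). Control points (SVG): P0=(150.3369,100.8990), P1=(146.3444,80.8020), P2=(68.0836,95.9375), P3=(81.2477,110.9215); sampled at t=k/5. Machine vertices: (150.3369,36.7768) → (140.3547,44.8902) → (120.5015,46.2462) → (98.7304,42.5432) → (82.9947,35.4798) → (81.2477,26.7543). Open path.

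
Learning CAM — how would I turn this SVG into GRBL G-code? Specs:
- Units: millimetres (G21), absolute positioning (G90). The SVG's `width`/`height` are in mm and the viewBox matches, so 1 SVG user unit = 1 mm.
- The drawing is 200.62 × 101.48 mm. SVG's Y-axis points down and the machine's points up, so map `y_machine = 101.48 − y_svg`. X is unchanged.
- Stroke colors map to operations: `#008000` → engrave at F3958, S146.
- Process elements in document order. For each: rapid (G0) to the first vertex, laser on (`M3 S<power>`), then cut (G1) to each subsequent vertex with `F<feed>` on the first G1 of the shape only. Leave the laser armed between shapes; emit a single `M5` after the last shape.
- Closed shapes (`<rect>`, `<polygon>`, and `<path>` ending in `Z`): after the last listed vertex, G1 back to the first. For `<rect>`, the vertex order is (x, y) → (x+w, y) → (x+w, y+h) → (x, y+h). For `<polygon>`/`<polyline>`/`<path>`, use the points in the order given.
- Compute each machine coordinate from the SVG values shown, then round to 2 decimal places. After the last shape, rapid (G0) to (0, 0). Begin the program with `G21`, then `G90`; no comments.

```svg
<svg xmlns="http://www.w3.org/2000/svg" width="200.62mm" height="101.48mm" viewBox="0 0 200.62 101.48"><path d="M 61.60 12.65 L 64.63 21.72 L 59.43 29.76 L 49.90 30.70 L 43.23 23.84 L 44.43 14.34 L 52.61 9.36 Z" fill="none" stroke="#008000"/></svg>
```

viewBox `0 0 200.62 101.48` with mm width/height → 1 unit = 1 mm. Flip: y_m = 101.48 − y_svg.

**Shape 1** — `<path>` regular polygon, stroke `#008000` → engrave (S146, F3958). Machine vertices: (61.60,88.83) → (64.63,79.76) → (59.43,71.72) → (49.90,70.78) → (43.23,77.64) → (44.43,87.14) → (52.61,92.12) → (61.60,88.83). Closed: final G1 returns to the first vertex.

G21
G90
G0 X61.60 Y88.83
M3 S146
G1 X64.63 Y79.76 F3958
G1 X59.43 Y71.72
G1 X49.90 Y70.78
G1 X43.23 Y77.64
G1 X44.43 Y87.14
G1 X52.61 Y92.12
G1 X61.60 Y88.83
M5
G0 X0.00 Y0.00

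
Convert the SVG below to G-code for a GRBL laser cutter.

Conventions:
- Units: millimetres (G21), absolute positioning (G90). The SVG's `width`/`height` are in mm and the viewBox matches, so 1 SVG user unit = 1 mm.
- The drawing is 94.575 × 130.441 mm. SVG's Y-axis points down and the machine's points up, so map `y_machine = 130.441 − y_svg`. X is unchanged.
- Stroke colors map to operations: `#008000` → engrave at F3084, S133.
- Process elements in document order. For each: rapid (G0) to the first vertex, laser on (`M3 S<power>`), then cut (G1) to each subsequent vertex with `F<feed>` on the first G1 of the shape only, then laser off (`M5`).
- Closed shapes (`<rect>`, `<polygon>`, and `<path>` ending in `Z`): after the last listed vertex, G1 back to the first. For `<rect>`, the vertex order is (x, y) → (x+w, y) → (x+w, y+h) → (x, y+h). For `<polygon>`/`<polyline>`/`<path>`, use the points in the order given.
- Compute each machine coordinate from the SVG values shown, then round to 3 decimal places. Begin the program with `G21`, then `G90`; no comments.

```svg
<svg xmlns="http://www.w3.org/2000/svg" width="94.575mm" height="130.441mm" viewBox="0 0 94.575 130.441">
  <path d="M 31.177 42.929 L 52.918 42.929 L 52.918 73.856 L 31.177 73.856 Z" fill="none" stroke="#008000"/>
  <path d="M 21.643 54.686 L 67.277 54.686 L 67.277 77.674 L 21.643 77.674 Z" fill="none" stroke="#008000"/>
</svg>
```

1 u = 1 mm; y_m = 130.441 − y.

[1] `<path>` rectangle, #008000→engrave S133 F3084: (31.177,87.512) → (52.918,87.512) → (52.918,56.585) → (31.177,56.585) → (31.177,87.512) (closed)

[2] `<path>` rectangle, #008000→engrave S133 F3084: (21.643,75.755) → (67.277,75.755) → (67.277,52.767) → (21.643,52.767) → (21.643,75.755) (closed)

G21
G90
G0 X31.177 Y87.512
M3 S133
G1 X52.918 Y87.512 F3084
G1 X52.918 Y56.585
G1 X31.177 Y56.585
G1 X31.177 Y87.512
M5
G0 X21.643 Y75.755
M3 S133
G1 X67.277 Y75.755 F3084
G1 X67.277 Y52.767
G1 X21.643 Y52.767
G1 X21.643 Y75.755
M5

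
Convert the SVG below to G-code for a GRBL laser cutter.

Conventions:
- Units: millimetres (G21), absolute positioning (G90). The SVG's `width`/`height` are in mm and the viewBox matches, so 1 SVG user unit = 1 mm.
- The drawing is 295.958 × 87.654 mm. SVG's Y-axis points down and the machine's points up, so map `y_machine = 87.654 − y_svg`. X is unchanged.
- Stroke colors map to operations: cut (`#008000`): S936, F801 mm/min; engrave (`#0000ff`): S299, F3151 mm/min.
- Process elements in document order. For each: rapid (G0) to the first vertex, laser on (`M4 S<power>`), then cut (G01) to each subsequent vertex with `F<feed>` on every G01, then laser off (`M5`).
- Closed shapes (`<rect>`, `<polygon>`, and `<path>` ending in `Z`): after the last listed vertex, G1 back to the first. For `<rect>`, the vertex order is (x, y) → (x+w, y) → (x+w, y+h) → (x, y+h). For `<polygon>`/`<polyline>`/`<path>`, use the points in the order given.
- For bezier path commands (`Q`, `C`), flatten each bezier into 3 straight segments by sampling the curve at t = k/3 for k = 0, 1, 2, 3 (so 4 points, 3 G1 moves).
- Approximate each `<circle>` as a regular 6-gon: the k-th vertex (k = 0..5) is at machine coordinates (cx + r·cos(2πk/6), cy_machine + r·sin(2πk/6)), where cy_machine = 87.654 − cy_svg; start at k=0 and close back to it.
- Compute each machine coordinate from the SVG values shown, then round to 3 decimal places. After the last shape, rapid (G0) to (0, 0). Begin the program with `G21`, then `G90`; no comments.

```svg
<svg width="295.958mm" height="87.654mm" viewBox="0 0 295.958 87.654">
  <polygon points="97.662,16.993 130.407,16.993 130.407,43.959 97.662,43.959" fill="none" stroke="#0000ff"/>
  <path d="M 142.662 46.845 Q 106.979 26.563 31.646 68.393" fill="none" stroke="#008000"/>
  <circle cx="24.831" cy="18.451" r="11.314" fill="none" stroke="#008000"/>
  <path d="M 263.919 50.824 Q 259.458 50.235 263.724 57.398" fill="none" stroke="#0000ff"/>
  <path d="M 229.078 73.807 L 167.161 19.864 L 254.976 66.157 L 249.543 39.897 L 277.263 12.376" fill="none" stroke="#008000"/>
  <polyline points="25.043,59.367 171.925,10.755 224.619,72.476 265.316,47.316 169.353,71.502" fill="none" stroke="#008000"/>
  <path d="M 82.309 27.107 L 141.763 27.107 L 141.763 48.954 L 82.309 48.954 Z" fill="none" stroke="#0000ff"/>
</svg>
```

G21
G90
G0 X97.662 Y70.661
M4 S299
G01 X130.407 Y70.661 F3151
G01 X130.407 Y43.695 F3151
G01 X97.662 Y43.695 F3151
G01 X97.662 Y70.661 F3151
M5
G0 X142.662 Y40.809
M4 S936
G01 X114.468 Y47.429 F801
G01 X77.462 Y40.246 F801
G01 X31.646 Y19.261 F801
M5
G0 X36.145 Y69.203
M4 S936
G01 X30.488 Y79.001 F801
G01 X19.174 Y79.001 F801
G01 X13.517 Y69.203 F801
G01 X19.174 Y59.405 F801
G01 X30.488 Y59.405 F801
G01 X36.145 Y69.203 F801
M5
G0 X263.919 Y36.830
M4 S299
G01 X261.915 Y36.361 F3151
G01 X261.850 Y34.170 F3151
G01 X263.724 Y30.256 F3151
M5
G0 X229.078 Y13.847
M4 S936
G01 X167.161 Y67.790 F801
G01 X254.976 Y21.497 F801
G01 X249.543 Y47.757 F801
G01 X277.263 Y75.278 F801
M5
G0 X25.043 Y28.287
M4 S936
G01 X171.925 Y76.899 F801
G01 X224.619 Y15.178 F801
G01 X265.316 Y40.338 F801
G01 X169.353 Y16.152 F801
M5
G0 X82.309 Y60.547
M4 S299
G01 X141.763 Y60.547 F3151
G01 X141.763 Y38.700 F3151
G01 X82.309 Y38.700 F3151
G01 X82.309 Y60.547 F3151
M5
G0 X0.000 Y0.000

Since the viewBox matches the mm dimensions, user units are millimetres directly. The only transform is the Y-flip y_m = 87.654 − y_svg.

Shape 1 is a rectangle drawn with `<polygon>`. Its stroke #0000ff means engrave at S299, F3151. After flipping Y the toolpath is (97.662,70.661) → (130.407,70.661) → (130.407,43.695) → (97.662,43.695) → (97.662,70.661), returning to the start.

Shape 2 is a quadratic bezier drawn with `<path>`. Its stroke #008000 means cut at S936, F801. After flipping Y the toolpath is (142.662,40.809) → (114.468,47.429) → (77.462,40.246) → (31.646,19.261).

Shape 3 is a circle drawn with `<circle>`. Its stroke #008000 means cut at S936, F801. After flipping Y the toolpath is (36.145,69.203) → (30.488,79.001) → (19.174,79.001) → (13.517,69.203) → (19.174,59.405) → (30.488,59.405) → (36.145,69.203), returning to the start.

Shape 4 is a quadratic bezier drawn with `<path>`. Its stroke #0000ff means engrave at S299, F3151. After flipping Y the toolpath is (263.919,36.830) → (261.915,36.361) → (261.850,34.170) → (263.724,30.256).

Shape 5 is a open polyline drawn with `<path>`. Its stroke #008000 means cut at S936, F801. After flipping Y the toolpath is (229.078,13.847) → (167.161,67.790) → (254.976,21.497) → (249.543,47.757) → (277.263,75.278).

Shape 6 is a open polyline drawn with `<polyline>`. Its stroke #008000 means cut at S936, F801. After flipping Y the toolpath is (25.043,28.287) → (171.925,76.899) → (224.619,15.178) → (265.316,40.338) → (169.353,16.152).

Shape 7 is a rectangle drawn with `<path>`. Its stroke #0000ff means engrave at S299, F3151. After flipping Y the toolpath is (82.309,60.547) → (141.763,60.547) → (141.763,38.700) → (82.309,38.700) → (82.309,60.547), returning to the start.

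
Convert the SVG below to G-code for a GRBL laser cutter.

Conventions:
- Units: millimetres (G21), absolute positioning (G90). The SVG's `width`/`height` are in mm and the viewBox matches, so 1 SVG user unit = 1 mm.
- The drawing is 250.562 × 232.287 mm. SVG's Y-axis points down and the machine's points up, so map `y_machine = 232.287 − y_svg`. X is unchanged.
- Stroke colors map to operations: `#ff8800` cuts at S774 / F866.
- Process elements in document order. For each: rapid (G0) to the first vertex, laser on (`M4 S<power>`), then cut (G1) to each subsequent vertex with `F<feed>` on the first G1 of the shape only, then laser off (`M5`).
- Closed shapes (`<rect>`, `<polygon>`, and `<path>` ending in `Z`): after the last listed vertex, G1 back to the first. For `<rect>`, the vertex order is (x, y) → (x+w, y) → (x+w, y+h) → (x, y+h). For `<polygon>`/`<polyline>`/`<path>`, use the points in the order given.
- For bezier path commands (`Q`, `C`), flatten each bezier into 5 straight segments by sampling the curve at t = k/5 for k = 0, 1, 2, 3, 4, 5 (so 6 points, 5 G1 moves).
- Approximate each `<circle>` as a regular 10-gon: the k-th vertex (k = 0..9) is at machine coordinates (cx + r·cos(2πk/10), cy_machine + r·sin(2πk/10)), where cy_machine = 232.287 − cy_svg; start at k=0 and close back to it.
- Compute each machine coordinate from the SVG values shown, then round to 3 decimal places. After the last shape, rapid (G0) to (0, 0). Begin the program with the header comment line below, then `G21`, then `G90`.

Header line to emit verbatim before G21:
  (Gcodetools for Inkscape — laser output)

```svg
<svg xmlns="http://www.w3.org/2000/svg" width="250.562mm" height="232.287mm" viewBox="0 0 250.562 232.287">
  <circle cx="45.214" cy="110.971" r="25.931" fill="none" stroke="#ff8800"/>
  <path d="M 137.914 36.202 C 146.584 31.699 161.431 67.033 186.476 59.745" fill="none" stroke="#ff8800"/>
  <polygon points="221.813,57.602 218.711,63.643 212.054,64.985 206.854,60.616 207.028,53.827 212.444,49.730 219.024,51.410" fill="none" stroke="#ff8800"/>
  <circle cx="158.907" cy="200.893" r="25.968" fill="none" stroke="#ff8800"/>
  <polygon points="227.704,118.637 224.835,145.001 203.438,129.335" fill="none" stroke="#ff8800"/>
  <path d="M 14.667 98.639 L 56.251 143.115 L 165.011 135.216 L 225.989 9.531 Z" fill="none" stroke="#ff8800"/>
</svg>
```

viewBox `0 0 250.562 232.287` with mm width/height → 1 unit = 1 mm. Flip: y_m = 232.287 − y_svg.

**Shape 1** — `<circle>` circle, stroke `#ff8800` → cut (S774, F866). Machine vertices: (71.145,121.316) → (66.193,136.558) → (53.227,145.978) → (37.201,145.978) → (24.235,136.558) → (19.283,121.316) → (24.235,106.074) → (37.201,96.654) → (53.227,96.654) → (66.193,106.074) → (71.145,121.316). Closed: final G1 returns to the first vertex.

**Shape 2** — `<path>` cubic bezier, stroke `#ff8800` → cut (S774, F866). Control points (SVG): P0=(137.914,36.202), P1=(146.584,31.699), P2=(161.431,67.033), P3=(186.476,59.745); sampled at t=k/5. Machine vertices: (137.914,196.085) → (143.889,194.666) → (151.540,187.644) → (161.060,178.978) → (172.641,172.624) → (186.476,172.542). Open path.

**Shape 3** — `<polygon>` regular polygon, stroke `#ff8800` → cut (S774, F866). Machine vertices: (221.813,174.685) → (218.711,168.644) → (212.054,167.302) → (206.854,171.671) → (207.028,178.460) → (212.444,182.557) → (219.024,180.877) → (221.813,174.685). Closed: final G1 returns to the first vertex.

**Shape 4** — `<circle>` circle, stroke `#ff8800` → cut (S774, F866). Machine vertices: (184.875,31.394) → (179.916,46.658) → (166.932,56.091) → (150.882,56.091) → (137.898,46.658) → (132.939,31.394) → (137.898,16.130) → (150.882,6.697) → (166.932,6.697) → (179.916,16.130) → (184.875,31.394). Closed: final G1 returns to the first vertex.

**Shape 5** — `<polygon>` regular polygon, stroke `#ff8800` → cut (S774, F866). Machine vertices: (227.704,113.650) → (224.835,87.286) → (203.438,102.952) → (227.704,113.650). Closed: final G1 returns to the first vertex.

**Shape 6** — `<path>` closed polygon, stroke `#ff8800` → cut (S774, F866). Machine vertices: (14.667,133.648) → (56.251,89.172) → (165.011,97.071) → (225.989,222.756) → (14.667,133.648). Closed: final G1 returns to the first vertex.

(Gcodetools for Inkscape — laser output)
G21
G90
G0 X71.145 Y121.316
M4 S774
G1 X66.193 Y136.558 F866
G1 X53.227 Y145.978
G1 X37.201 Y145.978
G1 X24.235 Y136.558
G1 X19.283 Y121.316
G1 X24.235 Y106.074
G1 X37.201 Y96.654
G1 X53.227 Y96.654
G1 X66.193 Y106.074
G1 X71.145 Y121.316
M5
G0 X137.914 Y196.085
M4 S774
G1 X143.889 Y194.666 F866
G1 X151.540 Y187.644
G1 X161.060 Y178.978
G1 X172.641 Y172.624
G1 X186.476 Y172.542
M5
G0 X221.813 Y174.685
M4 S774
G1 X218.711 Y168.644 F866
G1 X212.054 Y167.302
G1 X206.854 Y171.671
G1 X207.028 Y178.460
G1 X212.444 Y182.557
G1 X219.024 Y180.877
G1 X221.813 Y174.685
M5
G0 X184.875 Y31.394
M4 S774
G1 X179.916 Y46.658 F866
G1 X166.932 Y56.091
G1 X150.882 Y56.091
G1 X137.898 Y46.658
G1 X132.939 Y31.394
G1 X137.898 Y16.130
G1 X150.882 Y6.697
G1 X166.932 Y6.697
G1 X179.916 Y16.130
G1 X184.875 Y31.394
M5
G0 X227.704 Y113.650
M4 S774
G1 X224.835 Y87.286 F866
G1 X203.438 Y102.952
G1 X227.704 Y113.650
M5
G0 X14.667 Y133.648
M4 S774
G1 X56.251 Y89.172 F866
G1 X165.011 Y97.071
G1 X225.989 Y222.756
G1 X14.667 Y133.648
M5
G0 X0.000 Y0.000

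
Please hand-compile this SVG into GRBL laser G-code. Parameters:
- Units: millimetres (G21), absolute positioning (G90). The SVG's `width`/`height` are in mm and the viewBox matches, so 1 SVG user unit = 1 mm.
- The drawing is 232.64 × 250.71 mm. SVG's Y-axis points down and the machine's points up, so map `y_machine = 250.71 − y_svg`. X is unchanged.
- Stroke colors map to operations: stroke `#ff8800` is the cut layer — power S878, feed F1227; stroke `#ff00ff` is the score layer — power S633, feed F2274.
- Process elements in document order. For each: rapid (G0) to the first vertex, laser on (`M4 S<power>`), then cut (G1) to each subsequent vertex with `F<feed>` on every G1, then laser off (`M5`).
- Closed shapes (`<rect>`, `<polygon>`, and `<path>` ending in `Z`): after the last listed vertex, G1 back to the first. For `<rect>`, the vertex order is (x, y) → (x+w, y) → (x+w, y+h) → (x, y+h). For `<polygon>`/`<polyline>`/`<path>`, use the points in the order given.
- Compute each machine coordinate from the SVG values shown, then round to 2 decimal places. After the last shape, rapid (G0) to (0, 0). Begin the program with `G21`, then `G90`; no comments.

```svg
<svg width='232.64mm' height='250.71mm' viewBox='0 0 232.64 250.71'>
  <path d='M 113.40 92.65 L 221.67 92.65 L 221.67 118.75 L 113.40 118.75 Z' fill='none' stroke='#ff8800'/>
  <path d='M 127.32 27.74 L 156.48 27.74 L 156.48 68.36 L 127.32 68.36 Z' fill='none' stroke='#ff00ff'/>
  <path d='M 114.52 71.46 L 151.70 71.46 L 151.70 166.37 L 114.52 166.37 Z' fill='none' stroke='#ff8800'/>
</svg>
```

G21
G90
G0 X113.40 Y158.06
M4 S878
G1 X221.67 Y158.06 F1227
G1 X221.67 Y131.96 F1227
G1 X113.40 Y131.96 F1227
G1 X113.40 Y158.06 F1227
M5
G0 X127.32 Y222.97
M4 S633
G1 X156.48 Y222.97 F2274
G1 X156.48 Y182.35 F2274
G1 X127.32 Y182.35 F2274
G1 X127.32 Y222.97 F2274
M5
G0 X114.52 Y179.25
M4 S878
G1 X151.70 Y179.25 F1227
G1 X151.70 Y84.34 F1227
G1 X114.52 Y84.34 F1227
G1 X114.52 Y179.25 F1227
M5
G0 X0.00 Y0.00

1 u = 1 mm; y_m = 250.71 − y.

[1] `<path>` rectangle, #ff8800→cut S878 F1227: (113.40,158.06) → (221.67,158.06) → (221.67,131.96) → (113.40,131.96) → (113.40,158.06) (closed)

[2] `<path>` rectangle, #ff00ff→score S633 F2274: (127.32,222.97) → (156.48,222.97) → (156.48,182.35) → (127.32,182.35) → (127.32,222.97) (closed)

[3] `<path>` rectangle, #ff8800→cut S878 F1227: (114.52,179.25) → (151.70,179.25) → (151.70,84.34) → (114.52,84.34) → (114.52,179.25) (closed)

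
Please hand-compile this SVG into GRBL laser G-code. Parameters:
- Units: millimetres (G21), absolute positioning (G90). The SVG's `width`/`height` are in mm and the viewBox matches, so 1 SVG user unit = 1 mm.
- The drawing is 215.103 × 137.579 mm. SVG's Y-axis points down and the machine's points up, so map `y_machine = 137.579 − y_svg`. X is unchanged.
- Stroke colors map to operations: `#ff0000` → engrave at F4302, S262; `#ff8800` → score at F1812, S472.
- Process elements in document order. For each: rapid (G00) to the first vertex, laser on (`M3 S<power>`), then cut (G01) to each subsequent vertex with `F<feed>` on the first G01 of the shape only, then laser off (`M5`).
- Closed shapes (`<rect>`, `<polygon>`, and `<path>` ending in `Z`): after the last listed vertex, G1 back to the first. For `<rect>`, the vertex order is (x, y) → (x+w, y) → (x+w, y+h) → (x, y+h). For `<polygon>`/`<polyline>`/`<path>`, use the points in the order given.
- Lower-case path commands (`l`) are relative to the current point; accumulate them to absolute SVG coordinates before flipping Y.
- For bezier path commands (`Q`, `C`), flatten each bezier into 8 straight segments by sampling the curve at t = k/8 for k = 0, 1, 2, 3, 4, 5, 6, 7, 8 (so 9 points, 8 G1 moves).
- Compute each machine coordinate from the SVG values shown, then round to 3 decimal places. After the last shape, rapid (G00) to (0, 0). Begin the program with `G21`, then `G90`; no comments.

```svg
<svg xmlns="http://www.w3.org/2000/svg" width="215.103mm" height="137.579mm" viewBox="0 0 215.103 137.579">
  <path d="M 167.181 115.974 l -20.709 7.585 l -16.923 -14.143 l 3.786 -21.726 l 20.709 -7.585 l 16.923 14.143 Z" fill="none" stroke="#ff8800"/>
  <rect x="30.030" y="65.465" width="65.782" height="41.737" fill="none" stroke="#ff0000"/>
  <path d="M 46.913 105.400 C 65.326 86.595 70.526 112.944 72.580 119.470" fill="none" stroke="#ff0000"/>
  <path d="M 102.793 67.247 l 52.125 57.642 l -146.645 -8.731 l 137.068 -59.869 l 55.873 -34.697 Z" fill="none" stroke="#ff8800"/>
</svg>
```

Since the viewBox matches the mm dimensions, user units are millimetres directly. The only transform is the Y-flip y_m = 137.579 − y_svg.

Shape 1 is a regular polygon drawn with `<path>`. Its stroke #ff8800 means score at S472, F1812. After flipping Y the toolpath is (167.181,21.605) → (146.472,14.020) → (129.549,28.163) → (133.335,49.889) → (154.044,57.474) → (170.967,43.331) → (167.181,21.605), returning to the start.

Shape 2 is a rectangle drawn with `<rect>`. Its stroke #ff0000 means engrave at S262, F4302. After flipping Y the toolpath is (30.030,72.114) → (95.812,72.114) → (95.812,30.377) → (30.030,30.377) → (30.030,72.114), returning to the start.

Shape 3 is a cubic bezier drawn with `<path>`. Its stroke #ff0000 means engrave at S262, F4302. After flipping Y the toolpath is (46.913,32.179) → (53.218,37.241) → (58.403,38.832) → (62.584,37.712) → (65.881,34.643) → (68.411,30.387) → (70.292,25.705) → (71.643,21.359) → (72.580,18.109).

Shape 4 is a closed polygon drawn with `<path>`. Its stroke #ff8800 means score at S472, F1812. After flipping Y the toolpath is (102.793,70.332) → (154.918,12.690) → (8.273,21.421) → (145.341,81.290) → (201.214,115.987) → (102.793,70.332), returning to the start.

G21
G90
G00 X167.181 Y21.605
M3 S472
G01 X146.472 Y14.020 F1812
G01 X129.549 Y28.163
G01 X133.335 Y49.889
G01 X154.044 Y57.474
G01 X170.967 Y43.331
G01 X167.181 Y21.605
M5
G00 X30.030 Y72.114
M3 S262
G01 X95.812 Y72.114 F4302
G01 X95.812 Y30.377
G01 X30.030 Y30.377
G01 X30.030 Y72.114
M5
G00 X46.913 Y32.179
M3 S262
G01 X53.218 Y37.241 F4302
G01 X58.403 Y38.832
G01 X62.584 Y37.712
G01 X65.881 Y34.643
G01 X68.411 Y30.387
G01 X70.292 Y25.705
G01 X71.643 Y21.359
G01 X72.580 Y18.109
M5
G00 X102.793 Y70.332
M3 S472
G01 X154.918 Y12.690 F1812
G01 X8.273 Y21.421
G01 X145.341 Y81.290
G01 X201.214 Y115.987
G01 X102.793 Y70.332
M5
G00 X0.000 Y0.000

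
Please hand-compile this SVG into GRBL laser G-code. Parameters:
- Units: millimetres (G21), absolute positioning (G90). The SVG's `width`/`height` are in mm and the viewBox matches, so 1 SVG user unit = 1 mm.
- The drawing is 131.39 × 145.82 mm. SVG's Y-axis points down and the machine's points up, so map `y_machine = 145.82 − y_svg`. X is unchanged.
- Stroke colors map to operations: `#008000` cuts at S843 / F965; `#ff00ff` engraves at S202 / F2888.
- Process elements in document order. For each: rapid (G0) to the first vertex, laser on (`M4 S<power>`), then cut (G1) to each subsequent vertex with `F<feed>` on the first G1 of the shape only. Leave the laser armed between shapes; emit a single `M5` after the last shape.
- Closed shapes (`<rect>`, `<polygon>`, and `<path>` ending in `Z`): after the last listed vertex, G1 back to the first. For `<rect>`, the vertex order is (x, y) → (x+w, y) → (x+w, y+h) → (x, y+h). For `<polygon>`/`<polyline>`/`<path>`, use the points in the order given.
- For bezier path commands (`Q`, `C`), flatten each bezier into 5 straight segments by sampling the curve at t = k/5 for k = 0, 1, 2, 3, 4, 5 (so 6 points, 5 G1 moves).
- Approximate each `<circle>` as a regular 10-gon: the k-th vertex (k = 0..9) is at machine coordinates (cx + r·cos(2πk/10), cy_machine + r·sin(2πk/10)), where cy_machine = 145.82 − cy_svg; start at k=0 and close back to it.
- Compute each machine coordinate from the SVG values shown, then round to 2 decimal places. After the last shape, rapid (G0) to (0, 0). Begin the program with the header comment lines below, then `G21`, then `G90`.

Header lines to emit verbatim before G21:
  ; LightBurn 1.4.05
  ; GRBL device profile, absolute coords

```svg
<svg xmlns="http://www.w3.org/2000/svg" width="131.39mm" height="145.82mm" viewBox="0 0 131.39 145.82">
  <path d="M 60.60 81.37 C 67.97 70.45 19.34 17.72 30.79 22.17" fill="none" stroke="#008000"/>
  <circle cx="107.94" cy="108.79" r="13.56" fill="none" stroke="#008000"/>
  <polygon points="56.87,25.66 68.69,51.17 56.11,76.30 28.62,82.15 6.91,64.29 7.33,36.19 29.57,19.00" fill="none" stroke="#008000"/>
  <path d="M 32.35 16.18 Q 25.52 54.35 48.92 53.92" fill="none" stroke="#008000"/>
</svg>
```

viewBox `0 0 131.39 145.82` with mm width/height → 1 unit = 1 mm. Flip: y_m = 145.82 − y_svg.

**Shape 1** — `<path>` cubic bezier, stroke `#008000` → cut (S843, F965). Control points (SVG): P0=(60.60,81.37), P1=(67.97,70.45), P2=(19.34,17.72), P3=(30.79,22.17); sampled at t=k/5. Machine vertices: (60.60,64.45) → (59.23,75.23) → (49.99,91.29) → (38.46,107.88) → (30.20,120.25) → (30.79,123.65). Open path.

**Shape 2** — `<circle>` circle, stroke `#008000` → cut (S843, F965). Machine vertices: (121.50,37.03) → (118.91,45.00) → (112.13,49.93) → (103.75,49.93) → (96.97,45.00) → (94.38,37.03) → (96.97,29.06) → (103.75,24.13) → (112.13,24.13) → (118.91,29.06) → (121.50,37.03). Closed: final G1 returns to the first vertex.

**Shape 3** — `<polygon>` regular polygon, stroke `#008000` → cut (S843, F965). Machine vertices: (56.87,120.16) → (68.69,94.65) → (56.11,69.52) → (28.62,63.67) → (6.91,81.53) → (7.33,109.63) → (29.57,126.82) → (56.87,120.16). Closed: final G1 returns to the first vertex.

**Shape 4** — `<path>` quadratic bezier, stroke `#008000` → cut (S843, F965). Control points (SVG): P0=(32.35,16.18), P1=(25.52,54.35), P2=(48.92,53.92); sampled at t=k/5. Machine vertices: (32.35,129.64) → (30.83,115.92) → (31.72,105.28) → (35.04,97.73) → (40.77,93.27) → (48.92,91.90). Open path.

; LightBurn 1.4.05
; GRBL device profile, absolute coords
G21
G90
G0 X60.60 Y64.45
M4 S843
G1 X59.23 Y75.23 F965
G1 X49.99 Y91.29
G1 X38.46 Y107.88
G1 X30.20 Y120.25
G1 X30.79 Y123.65
G0 X121.50 Y37.03
M4 S843
G1 X118.91 Y45.00 F965
G1 X112.13 Y49.93
G1 X103.75 Y49.93
G1 X96.97 Y45.00
G1 X94.38 Y37.03
G1 X96.97 Y29.06
G1 X103.75 Y24.13
G1 X112.13 Y24.13
G1 X118.91 Y29.06
G1 X121.50 Y37.03
G0 X56.87 Y120.16
M4 S843
G1 X68.69 Y94.65 F965
G1 X56.11 Y69.52
G1 X28.62 Y63.67
G1 X6.91 Y81.53
G1 X7.33 Y109.63
G1 X29.57 Y126.82
G1 X56.87 Y120.16
G0 X32.35 Y129.64
M4 S843
G1 X30.83 Y115.92 F965
G1 X31.72 Y105.28
G1 X35.04 Y97.73
G1 X40.77 Y93.27
G1 X48.92 Y91.90
M5
G0 X0.00 Y0.00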